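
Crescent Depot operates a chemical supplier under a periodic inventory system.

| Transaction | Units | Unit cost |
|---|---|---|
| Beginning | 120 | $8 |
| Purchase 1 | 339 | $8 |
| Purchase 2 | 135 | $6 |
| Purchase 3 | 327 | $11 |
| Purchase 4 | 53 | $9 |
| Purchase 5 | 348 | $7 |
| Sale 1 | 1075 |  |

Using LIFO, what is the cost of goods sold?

Sale 1 (1075) [LIFO — newest first]: 348 @ $7 + 53 @ $9 + 327 @ $11 + 135 @ $6 + 212 @ $8 = $9,016
Ending inventory: 120 @ $8 + 127 @ $8 = $1,976
Check: goods available $10,992 = COGS $9,016 + ending $1,976

COGS = $9,016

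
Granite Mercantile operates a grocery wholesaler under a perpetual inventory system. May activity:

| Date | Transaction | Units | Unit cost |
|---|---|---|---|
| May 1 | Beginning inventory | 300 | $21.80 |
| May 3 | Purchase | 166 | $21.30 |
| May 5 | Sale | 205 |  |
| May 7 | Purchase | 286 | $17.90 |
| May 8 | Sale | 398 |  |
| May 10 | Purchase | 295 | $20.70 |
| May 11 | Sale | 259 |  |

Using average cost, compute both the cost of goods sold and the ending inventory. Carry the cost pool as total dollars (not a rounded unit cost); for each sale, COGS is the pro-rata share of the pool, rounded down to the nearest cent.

After May 1: 300 on hand, pool $6,540.00 (≈ $21.8000 each)
After May 3: 466 on hand, pool $10,075.80 (≈ $21.6219 each)
May 5, sell 205: 205/466 × $10,075.80 → $4,432.48
After May 7: 547 on hand, pool $10,762.72 (≈ $19.6759 each)
May 8, sell 398: 398/547 × $10,762.72 → $7,831.01
After May 10: 444 on hand, pool $9,038.21 (≈ $20.3563 each)
May 11, sell 259: 259/444 × $9,038.21 → $5,272.28
Total COGS = $4,432.48 + $7,831.01 + $5,272.28 = $17,535.77
Ending inventory (cost pool remaining) = $3,765.93
Check: goods available $21,301.70 = COGS $17,535.77 + ending $3,765.93

COGS = $17,535.77; ending inventory = $3,765.93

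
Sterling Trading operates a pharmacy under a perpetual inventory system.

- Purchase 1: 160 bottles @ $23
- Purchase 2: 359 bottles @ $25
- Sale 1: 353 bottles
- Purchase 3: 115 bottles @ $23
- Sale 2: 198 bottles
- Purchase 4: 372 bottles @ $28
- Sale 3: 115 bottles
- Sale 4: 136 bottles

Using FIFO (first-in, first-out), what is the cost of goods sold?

COGS = $20,004

Sale 1 (353) [FIFO — oldest first]: 160 @ $23 + 193 @ $25 = $8,505
Sale 2 (198) [FIFO — oldest first]: 166 @ $25 + 32 @ $23 = $4,886
Sale 3 (115) [FIFO — oldest first]: 83 @ $23 + 32 @ $28 = $2,805
Sale 4 (136) [FIFO — oldest first]: 136 @ $28 = $3,808
Total COGS = $8,505 + $4,886 + $2,805 + $3,808 = $20,004
Ending inventory: 204 @ $28 = $5,712
Check: goods available $25,716 = COGS $20,004 + ending $5,712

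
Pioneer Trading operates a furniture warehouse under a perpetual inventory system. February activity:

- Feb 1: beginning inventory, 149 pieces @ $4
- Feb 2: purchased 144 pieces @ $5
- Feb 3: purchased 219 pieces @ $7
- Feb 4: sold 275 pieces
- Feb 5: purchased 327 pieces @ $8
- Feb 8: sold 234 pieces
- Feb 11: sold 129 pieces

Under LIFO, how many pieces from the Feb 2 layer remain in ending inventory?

52

Feb 4, 275 sold [LIFO — newest first]: 219 @ $7 + 56 @ $5 = $1,813
Feb 8, 234 sold [LIFO — newest first]: 234 @ $8 = $1,872
Feb 11, 129 sold [LIFO — newest first]: 93 @ $8 + 36 @ $5 = $924
Total COGS = $1,813 + $1,872 + $924 = $4,609
Ending inventory: 149 @ $4 + 52 @ $5 = $856
Check: goods available $5,465 = COGS $4,609 + ending $856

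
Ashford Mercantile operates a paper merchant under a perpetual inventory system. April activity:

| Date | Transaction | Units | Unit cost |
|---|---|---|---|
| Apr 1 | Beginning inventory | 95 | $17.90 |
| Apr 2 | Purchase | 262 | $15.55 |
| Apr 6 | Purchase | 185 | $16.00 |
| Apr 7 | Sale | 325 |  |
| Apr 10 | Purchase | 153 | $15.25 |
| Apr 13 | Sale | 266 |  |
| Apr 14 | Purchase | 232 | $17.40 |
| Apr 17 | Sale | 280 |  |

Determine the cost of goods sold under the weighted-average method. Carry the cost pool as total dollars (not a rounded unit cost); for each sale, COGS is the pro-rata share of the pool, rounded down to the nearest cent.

COGS = $14,158.71

After Apr 1: 95 on hand, pool $1,700.50 (≈ $17.9000 each)
After Apr 2: 357 on hand, pool $5,774.60 (≈ $16.1754 each)
After Apr 6: 542 on hand, pool $8,734.60 (≈ $16.1155 each)
Apr 7, sell 325: 325/542 × $8,734.60 → $5,237.53
After Apr 10: 370 on hand, pool $5,830.32 (≈ $15.7576 each)
Apr 13, sell 266: 266/370 × $5,830.32 → $4,191.52
After Apr 14: 336 on hand, pool $5,675.60 (≈ $16.8917 each)
Apr 17, sell 280: 280/336 × $5,675.60 → $4,729.66
Total COGS = $5,237.53 + $4,191.52 + $4,729.66 = $14,158.71
Ending inventory (cost pool remaining) = $945.94
Check: goods available $15,104.65 = COGS $14,158.71 + ending $945.94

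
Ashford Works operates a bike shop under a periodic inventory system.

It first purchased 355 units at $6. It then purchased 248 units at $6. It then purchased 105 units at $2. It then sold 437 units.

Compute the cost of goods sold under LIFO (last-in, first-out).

Sale 1 (437) [LIFO — newest first]: 105 @ $2 + 248 @ $6 + 84 @ $6 = $2,202
Ending inventory: 271 @ $6 = $1,626
Check: goods available $3,828 = COGS $2,202 + ending $1,626

COGS = $2,202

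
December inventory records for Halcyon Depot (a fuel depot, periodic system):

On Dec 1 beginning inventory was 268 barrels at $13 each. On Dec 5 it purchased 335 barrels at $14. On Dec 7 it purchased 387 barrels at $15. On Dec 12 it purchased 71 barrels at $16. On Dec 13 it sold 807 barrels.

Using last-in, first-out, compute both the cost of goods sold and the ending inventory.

Dec 13, 807 sold [LIFO — newest first]: 71 @ $16 + 387 @ $15 + 335 @ $14 + 14 @ $13 = $11,813
Ending inventory: 254 @ $13 = $3,302

COGS = $11,813; ending inventory = $3,302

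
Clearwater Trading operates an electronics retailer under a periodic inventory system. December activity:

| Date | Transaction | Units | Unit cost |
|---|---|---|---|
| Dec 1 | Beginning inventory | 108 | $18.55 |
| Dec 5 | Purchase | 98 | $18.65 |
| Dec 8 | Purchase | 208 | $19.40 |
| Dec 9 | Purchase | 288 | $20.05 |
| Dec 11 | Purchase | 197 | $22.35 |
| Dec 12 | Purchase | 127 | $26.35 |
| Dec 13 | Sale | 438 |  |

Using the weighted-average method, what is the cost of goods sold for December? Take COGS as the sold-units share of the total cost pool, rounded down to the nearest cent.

Dec 13, sell 438: 438/1026 × $21,390.10 → $9,131.44
Ending inventory (cost pool remaining) = $12,258.66

COGS = $9,131.44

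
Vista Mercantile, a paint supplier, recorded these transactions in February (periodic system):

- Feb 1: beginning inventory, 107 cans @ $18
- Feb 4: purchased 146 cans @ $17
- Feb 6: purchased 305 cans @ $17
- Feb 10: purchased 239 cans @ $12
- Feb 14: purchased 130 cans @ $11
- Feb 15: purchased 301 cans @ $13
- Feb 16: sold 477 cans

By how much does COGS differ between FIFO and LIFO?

FIFO COGS: 107 @ $18 + 146 @ $17 + 224 @ $17 = $8,216
LIFO COGS: 301 @ $13 + 130 @ $11 + 46 @ $12 = $5,895
Difference = |$8,216 − $5,895| = $2,321

$2,321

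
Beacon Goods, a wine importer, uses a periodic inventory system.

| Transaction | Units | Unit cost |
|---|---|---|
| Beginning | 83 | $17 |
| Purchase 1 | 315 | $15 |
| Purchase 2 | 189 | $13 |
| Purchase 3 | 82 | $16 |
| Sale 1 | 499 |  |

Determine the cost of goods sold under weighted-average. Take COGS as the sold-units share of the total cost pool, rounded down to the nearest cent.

Sale 1, sell 499: 499/669 × $9,905.00 → $7,388.03
Ending inventory (cost pool remaining) = $2,516.97

COGS = $7,388.03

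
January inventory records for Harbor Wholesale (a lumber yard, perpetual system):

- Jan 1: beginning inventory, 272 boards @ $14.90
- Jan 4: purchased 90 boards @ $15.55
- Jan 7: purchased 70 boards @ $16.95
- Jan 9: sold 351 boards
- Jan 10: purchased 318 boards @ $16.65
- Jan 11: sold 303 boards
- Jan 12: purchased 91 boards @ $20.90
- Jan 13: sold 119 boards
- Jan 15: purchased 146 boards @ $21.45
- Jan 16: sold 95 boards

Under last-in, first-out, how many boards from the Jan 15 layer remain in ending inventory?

Jan 9, 351 sold [LIFO — newest first]: 70 @ $16.95 + 90 @ $15.55 + 191 @ $14.90 = $5,431.90
Jan 11, 303 sold [LIFO — newest first]: 303 @ $16.65 = $5,044.95
Jan 13, 119 sold [LIFO — newest first]: 91 @ $20.90 + 15 @ $16.65 + 13 @ $14.90 = $2,345.35
Jan 16, 95 sold [LIFO — newest first]: 95 @ $21.45 = $2,037.75
Total COGS = $5,431.90 + $5,044.95 + $2,345.35 + $2,037.75 = $14,859.95
Ending inventory: 68 @ $14.90 + 51 @ $21.45 = $2,107.15

51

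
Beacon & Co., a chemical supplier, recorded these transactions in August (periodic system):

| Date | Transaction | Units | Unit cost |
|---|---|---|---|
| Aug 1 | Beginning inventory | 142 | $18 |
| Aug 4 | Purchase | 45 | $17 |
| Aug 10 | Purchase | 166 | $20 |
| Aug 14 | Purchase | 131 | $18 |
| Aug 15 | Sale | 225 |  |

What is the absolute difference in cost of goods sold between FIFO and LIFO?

FIFO COGS: 142 @ $18 + 45 @ $17 + 38 @ $20 = $4,081
LIFO COGS: 131 @ $18 + 94 @ $20 = $4,238
Difference = |$4,081 − $4,238| = $157

$157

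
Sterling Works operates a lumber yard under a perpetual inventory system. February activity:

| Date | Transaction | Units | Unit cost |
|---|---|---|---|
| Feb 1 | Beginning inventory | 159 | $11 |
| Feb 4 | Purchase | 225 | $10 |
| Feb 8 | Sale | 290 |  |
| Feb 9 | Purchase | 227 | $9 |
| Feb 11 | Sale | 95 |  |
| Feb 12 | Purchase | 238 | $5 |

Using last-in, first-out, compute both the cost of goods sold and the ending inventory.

Feb 8, 290 sold [LIFO — newest first]: 225 @ $10 + 65 @ $11 = $2,965
Feb 11, 95 sold [LIFO — newest first]: 95 @ $9 = $855
Total COGS = $2,965 + $855 = $3,820
Ending inventory: 94 @ $11 + 132 @ $9 + 238 @ $5 = $3,412
Check: goods available $7,232 = COGS $3,820 + ending $3,412

COGS = $3,820; ending inventory = $3,412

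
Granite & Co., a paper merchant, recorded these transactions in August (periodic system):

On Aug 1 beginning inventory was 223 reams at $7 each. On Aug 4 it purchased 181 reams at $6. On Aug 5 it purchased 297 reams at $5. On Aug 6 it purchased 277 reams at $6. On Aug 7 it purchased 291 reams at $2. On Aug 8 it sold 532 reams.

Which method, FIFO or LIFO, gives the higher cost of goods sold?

FIFO

FIFO COGS: 223 @ $7 + 181 @ $6 + 128 @ $5 = $3,287
LIFO COGS: 291 @ $2 + 241 @ $6 = $2,028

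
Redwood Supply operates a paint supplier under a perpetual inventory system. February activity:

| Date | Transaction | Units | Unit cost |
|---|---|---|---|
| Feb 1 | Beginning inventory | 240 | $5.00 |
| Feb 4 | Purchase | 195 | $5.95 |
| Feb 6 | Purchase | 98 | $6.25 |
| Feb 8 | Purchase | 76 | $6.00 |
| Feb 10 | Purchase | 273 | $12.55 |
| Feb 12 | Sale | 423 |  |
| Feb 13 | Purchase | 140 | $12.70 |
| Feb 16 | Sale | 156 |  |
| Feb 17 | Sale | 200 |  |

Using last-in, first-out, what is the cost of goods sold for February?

COGS = $7,415.05

Feb 12, 423 sold [LIFO — newest first]: 273 @ $12.55 + 76 @ $6.00 + 74 @ $6.25 = $4,344.65
Feb 16, 156 sold [LIFO — newest first]: 140 @ $12.70 + 16 @ $6.25 = $1,878.00
Feb 17, 200 sold [LIFO — newest first]: 8 @ $6.25 + 192 @ $5.95 = $1,192.40
Total COGS = $4,344.65 + $1,878.00 + $1,192.40 = $7,415.05
Ending inventory: 240 @ $5.00 + 3 @ $5.95 = $1,217.85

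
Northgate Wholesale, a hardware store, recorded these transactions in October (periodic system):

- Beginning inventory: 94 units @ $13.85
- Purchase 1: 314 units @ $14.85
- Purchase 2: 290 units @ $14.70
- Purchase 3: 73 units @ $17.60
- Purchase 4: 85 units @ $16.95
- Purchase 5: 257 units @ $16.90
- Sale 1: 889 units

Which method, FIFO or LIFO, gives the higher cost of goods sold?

FIFO COGS: 94 @ $13.85 + 314 @ $14.85 + 290 @ $14.70 + 73 @ $17.60 + 85 @ $16.95 + 33 @ $16.90 = $13,511.05
LIFO COGS: 257 @ $16.90 + 85 @ $16.95 + 73 @ $17.60 + 290 @ $14.70 + 184 @ $14.85 = $14,064.25

LIFO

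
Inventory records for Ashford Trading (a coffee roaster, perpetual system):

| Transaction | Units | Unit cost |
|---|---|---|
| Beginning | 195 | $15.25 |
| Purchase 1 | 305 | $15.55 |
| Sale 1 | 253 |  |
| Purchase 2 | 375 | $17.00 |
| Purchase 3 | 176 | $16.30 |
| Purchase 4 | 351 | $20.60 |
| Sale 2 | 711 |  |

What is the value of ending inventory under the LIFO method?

Ending inventory = $7,029.35

Sale 1 (253) [LIFO — newest first]: 253 @ $15.55 = $3,934.15
Sale 2 (711) [LIFO — newest first]: 351 @ $20.60 + 176 @ $16.30 + 184 @ $17.00 = $13,227.40
Total COGS = $3,934.15 + $13,227.40 = $17,161.55
Ending inventory: 195 @ $15.25 + 52 @ $15.55 + 191 @ $17.00 = $7,029.35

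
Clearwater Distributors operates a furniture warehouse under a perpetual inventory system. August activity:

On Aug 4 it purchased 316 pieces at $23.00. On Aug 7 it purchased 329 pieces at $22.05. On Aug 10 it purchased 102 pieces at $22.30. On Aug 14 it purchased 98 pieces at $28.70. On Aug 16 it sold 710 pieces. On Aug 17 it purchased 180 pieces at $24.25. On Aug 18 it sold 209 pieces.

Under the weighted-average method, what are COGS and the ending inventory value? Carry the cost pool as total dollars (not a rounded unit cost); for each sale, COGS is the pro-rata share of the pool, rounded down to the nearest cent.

After Aug 4: 316 on hand, pool $7,268.00 (≈ $23.0000 each)
After Aug 7: 645 on hand, pool $14,522.45 (≈ $22.5154 each)
After Aug 10: 747 on hand, pool $16,797.05 (≈ $22.4860 each)
After Aug 14: 845 on hand, pool $19,609.65 (≈ $23.2067 each)
Aug 16, sell 710: 710/845 × $19,609.65 → $16,476.74
After Aug 17: 315 on hand, pool $7,497.91 (≈ $23.8029 each)
Aug 18, sell 209: 209/315 × $7,497.91 → $4,974.80
Total COGS = $16,476.74 + $4,974.80 = $21,451.54
Ending inventory (cost pool remaining) = $2,523.11

COGS = $21,451.54; ending inventory = $2,523.11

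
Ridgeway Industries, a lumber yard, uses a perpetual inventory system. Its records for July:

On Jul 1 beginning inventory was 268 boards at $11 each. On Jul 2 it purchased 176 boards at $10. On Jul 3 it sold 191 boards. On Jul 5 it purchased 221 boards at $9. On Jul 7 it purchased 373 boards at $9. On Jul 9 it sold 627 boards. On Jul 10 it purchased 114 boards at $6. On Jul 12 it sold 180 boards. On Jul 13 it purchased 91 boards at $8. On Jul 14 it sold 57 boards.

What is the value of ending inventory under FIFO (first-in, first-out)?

Ending inventory = $1,310

Jul 3, 191 sold [FIFO — oldest first]: 191 @ $11 = $2,101
Jul 9, 627 sold [FIFO — oldest first]: 77 @ $11 + 176 @ $10 + 221 @ $9 + 153 @ $9 = $5,973
Jul 12, 180 sold [FIFO — oldest first]: 180 @ $9 = $1,620
Jul 14, 57 sold [FIFO — oldest first]: 40 @ $9 + 17 @ $6 = $462
Total COGS = $2,101 + $5,973 + $1,620 + $462 = $10,156
Ending inventory: 97 @ $6 + 91 @ $8 = $1,310
Check: goods available $11,466 = COGS $10,156 + ending $1,310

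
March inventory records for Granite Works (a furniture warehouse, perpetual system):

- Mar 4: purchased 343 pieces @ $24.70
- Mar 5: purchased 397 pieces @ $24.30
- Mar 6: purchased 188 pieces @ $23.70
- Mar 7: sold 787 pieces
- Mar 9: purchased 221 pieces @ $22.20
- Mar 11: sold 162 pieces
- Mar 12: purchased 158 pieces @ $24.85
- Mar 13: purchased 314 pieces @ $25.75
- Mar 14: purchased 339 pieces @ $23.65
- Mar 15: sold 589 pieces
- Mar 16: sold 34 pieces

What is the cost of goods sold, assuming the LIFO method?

COGS = $38,018.85

Mar 7, 787 sold [LIFO — newest first]: 188 @ $23.70 + 397 @ $24.30 + 202 @ $24.70 = $19,092.10
Mar 11, 162 sold [LIFO — newest first]: 162 @ $22.20 = $3,596.40
Mar 15, 589 sold [LIFO — newest first]: 339 @ $23.65 + 250 @ $25.75 = $14,454.85
Mar 16, 34 sold [LIFO — newest first]: 34 @ $25.75 = $875.50
Total COGS = $19,092.10 + $3,596.40 + $14,454.85 + $875.50 = $38,018.85
Ending inventory: 141 @ $24.70 + 59 @ $22.20 + 158 @ $24.85 + 30 @ $25.75 = $9,491.30
Check: goods available $47,510.15 = COGS $38,018.85 + ending $9,491.30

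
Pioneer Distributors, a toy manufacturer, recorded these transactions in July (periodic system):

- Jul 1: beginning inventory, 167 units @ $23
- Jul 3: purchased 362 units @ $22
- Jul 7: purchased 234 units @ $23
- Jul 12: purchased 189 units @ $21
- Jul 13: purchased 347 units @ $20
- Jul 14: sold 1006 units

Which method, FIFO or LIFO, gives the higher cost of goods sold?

FIFO COGS: 167 @ $23 + 362 @ $22 + 234 @ $23 + 189 @ $21 + 54 @ $20 = $22,236
LIFO COGS: 347 @ $20 + 189 @ $21 + 234 @ $23 + 236 @ $22 = $21,483

FIFO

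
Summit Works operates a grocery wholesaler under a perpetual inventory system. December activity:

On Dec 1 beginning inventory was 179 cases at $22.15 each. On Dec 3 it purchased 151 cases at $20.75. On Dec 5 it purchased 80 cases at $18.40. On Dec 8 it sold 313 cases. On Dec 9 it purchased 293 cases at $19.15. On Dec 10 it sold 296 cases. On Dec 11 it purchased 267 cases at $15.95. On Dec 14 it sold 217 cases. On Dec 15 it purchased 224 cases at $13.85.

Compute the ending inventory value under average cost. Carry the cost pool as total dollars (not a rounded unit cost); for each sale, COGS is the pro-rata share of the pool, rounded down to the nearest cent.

Ending inventory = $5,535.54

After Dec 1: 179 on hand, pool $3,964.85 (≈ $22.1500 each)
After Dec 3: 330 on hand, pool $7,098.10 (≈ $21.5094 each)
After Dec 5: 410 on hand, pool $8,570.10 (≈ $20.9027 each)
Dec 8, sell 313: 313/410 × $8,570.10 → $6,542.53
After Dec 9: 390 on hand, pool $7,638.52 (≈ $19.5859 each)
Dec 10, sell 296: 296/390 × $7,638.52 → $5,797.44
After Dec 11: 361 on hand, pool $6,099.73 (≈ $16.8968 each)
Dec 14, sell 217: 217/361 × $6,099.73 → $3,666.59
After Dec 15: 368 on hand, pool $5,535.54 (≈ $15.0422 each)
Total COGS = $6,542.53 + $5,797.44 + $3,666.59 = $16,006.56
Ending inventory (cost pool remaining) = $5,535.54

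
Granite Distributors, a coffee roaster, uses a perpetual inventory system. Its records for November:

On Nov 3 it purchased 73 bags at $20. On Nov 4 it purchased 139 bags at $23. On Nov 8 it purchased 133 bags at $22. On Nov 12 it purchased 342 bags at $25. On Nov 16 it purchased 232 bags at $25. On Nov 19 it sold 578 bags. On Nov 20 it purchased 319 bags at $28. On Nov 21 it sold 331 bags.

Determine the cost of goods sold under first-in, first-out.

Nov 19, 578 sold [FIFO — oldest first]: 73 @ $20 + 139 @ $23 + 133 @ $22 + 233 @ $25 = $13,408
Nov 21, 331 sold [FIFO — oldest first]: 109 @ $25 + 222 @ $25 = $8,275
Total COGS = $13,408 + $8,275 = $21,683
Ending inventory: 10 @ $25 + 319 @ $28 = $9,182
Check: goods available $30,865 = COGS $21,683 + ending $9,182

COGS = $21,683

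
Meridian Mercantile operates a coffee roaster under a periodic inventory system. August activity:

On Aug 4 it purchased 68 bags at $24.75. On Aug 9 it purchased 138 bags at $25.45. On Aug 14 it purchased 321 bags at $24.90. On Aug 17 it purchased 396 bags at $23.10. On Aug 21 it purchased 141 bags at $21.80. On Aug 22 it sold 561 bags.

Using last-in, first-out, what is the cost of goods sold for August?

COGS = $12,819.00

Aug 22, 561 sold [LIFO — newest first]: 141 @ $21.80 + 396 @ $23.10 + 24 @ $24.90 = $12,819.00
Ending inventory: 68 @ $24.75 + 138 @ $25.45 + 297 @ $24.90 = $12,590.40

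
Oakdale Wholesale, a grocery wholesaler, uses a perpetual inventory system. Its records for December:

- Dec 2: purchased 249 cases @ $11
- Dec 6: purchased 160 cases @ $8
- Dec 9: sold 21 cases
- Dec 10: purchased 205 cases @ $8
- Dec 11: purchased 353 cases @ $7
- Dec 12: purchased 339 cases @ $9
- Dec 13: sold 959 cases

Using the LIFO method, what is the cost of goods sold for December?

Dec 9, 21 sold [LIFO — newest first]: 21 @ $8 = $168
Dec 13, 959 sold [LIFO — newest first]: 339 @ $9 + 353 @ $7 + 205 @ $8 + 62 @ $8 = $7,658
Total COGS = $168 + $7,658 = $7,826
Ending inventory: 249 @ $11 + 77 @ $8 = $3,355
Check: goods available $11,181 = COGS $7,826 + ending $3,355

COGS = $7,826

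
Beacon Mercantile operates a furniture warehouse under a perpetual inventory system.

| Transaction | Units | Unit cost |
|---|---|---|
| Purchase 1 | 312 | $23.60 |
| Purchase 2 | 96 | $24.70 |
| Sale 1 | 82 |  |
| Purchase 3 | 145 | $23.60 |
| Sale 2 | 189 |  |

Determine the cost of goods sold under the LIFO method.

Sale 1 (82) [LIFO — newest first]: 82 @ $24.70 = $2,025.40
Sale 2 (189) [LIFO — newest first]: 145 @ $23.60 + 14 @ $24.70 + 30 @ $23.60 = $4,475.80
Total COGS = $2,025.40 + $4,475.80 = $6,501.20
Ending inventory: 282 @ $23.60 = $6,655.20

COGS = $6,501.20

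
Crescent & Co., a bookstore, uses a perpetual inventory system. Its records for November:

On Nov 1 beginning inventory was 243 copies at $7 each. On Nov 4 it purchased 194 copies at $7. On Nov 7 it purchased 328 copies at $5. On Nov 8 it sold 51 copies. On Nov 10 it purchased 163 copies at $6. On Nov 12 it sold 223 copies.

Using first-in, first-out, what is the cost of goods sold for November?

COGS = $1,918

Nov 8, 51 sold [FIFO — oldest first]: 51 @ $7 = $357
Nov 12, 223 sold [FIFO — oldest first]: 192 @ $7 + 31 @ $7 = $1,561
Total COGS = $357 + $1,561 = $1,918
Ending inventory: 163 @ $7 + 328 @ $5 + 163 @ $6 = $3,759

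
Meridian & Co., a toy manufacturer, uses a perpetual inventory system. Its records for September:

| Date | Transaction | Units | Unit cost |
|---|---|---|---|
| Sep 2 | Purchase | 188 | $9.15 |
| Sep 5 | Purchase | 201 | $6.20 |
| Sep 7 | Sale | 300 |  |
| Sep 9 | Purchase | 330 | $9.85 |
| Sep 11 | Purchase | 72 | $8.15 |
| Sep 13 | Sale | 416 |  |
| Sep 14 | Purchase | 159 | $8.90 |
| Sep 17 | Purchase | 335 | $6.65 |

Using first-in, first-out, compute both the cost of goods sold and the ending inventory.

COGS = $6,187.35; ending inventory = $4,259.20

Sep 7, 300 sold [FIFO — oldest first]: 188 @ $9.15 + 112 @ $6.20 = $2,414.60
Sep 13, 416 sold [FIFO — oldest first]: 89 @ $6.20 + 327 @ $9.85 = $3,772.75
Total COGS = $2,414.60 + $3,772.75 = $6,187.35
Ending inventory: 3 @ $9.85 + 72 @ $8.15 + 159 @ $8.90 + 335 @ $6.65 = $4,259.20
Check: goods available $10,446.55 = COGS $6,187.35 + ending $4,259.20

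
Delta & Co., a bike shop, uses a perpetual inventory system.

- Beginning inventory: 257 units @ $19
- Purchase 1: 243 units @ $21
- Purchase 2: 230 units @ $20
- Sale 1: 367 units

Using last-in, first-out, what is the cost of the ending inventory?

Ending inventory = $7,109

Sale 1 (367) [LIFO — newest first]: 230 @ $20 + 137 @ $21 = $7,477
Ending inventory: 257 @ $19 + 106 @ $21 = $7,109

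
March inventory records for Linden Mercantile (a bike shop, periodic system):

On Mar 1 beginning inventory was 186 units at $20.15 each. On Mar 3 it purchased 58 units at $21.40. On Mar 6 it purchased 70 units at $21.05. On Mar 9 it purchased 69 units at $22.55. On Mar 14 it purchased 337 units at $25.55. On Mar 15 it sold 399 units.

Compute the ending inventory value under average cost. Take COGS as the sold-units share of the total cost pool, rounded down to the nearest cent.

Mar 15, sell 399: 399/720 × $16,628.90 → $9,215.18
Ending inventory (cost pool remaining) = $7,413.72

Ending inventory = $7,413.72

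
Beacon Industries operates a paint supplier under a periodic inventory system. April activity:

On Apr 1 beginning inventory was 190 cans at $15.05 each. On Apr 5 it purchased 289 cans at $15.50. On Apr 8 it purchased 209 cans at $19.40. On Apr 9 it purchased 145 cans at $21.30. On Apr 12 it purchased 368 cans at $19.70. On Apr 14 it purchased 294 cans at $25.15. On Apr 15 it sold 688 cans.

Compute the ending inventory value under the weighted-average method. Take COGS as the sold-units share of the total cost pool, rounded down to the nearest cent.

Ending inventory = $15,722.09

Apr 15, sell 688: 688/1495 × $29,125.80 → $13,403.71
Ending inventory (cost pool remaining) = $15,722.09
Check: goods available $29,125.80 = COGS $13,403.71 + ending $15,722.09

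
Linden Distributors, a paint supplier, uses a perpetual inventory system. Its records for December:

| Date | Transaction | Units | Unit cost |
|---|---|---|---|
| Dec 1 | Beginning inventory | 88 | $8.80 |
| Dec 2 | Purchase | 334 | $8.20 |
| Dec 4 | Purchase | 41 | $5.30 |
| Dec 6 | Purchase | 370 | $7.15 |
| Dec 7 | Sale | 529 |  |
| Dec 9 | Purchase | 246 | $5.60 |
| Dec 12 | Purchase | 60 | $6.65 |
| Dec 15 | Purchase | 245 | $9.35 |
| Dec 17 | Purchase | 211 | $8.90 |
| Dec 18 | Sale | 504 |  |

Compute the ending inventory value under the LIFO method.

Ending inventory = $4,003.00

Dec 7, 529 sold [LIFO — newest first]: 370 @ $7.15 + 41 @ $5.30 + 118 @ $8.20 = $3,830.40
Dec 18, 504 sold [LIFO — newest first]: 211 @ $8.90 + 245 @ $9.35 + 48 @ $6.65 = $4,487.85
Total COGS = $3,830.40 + $4,487.85 = $8,318.25
Ending inventory: 88 @ $8.80 + 216 @ $8.20 + 246 @ $5.60 + 12 @ $6.65 = $4,003.00
Check: goods available $12,321.25 = COGS $8,318.25 + ending $4,003.00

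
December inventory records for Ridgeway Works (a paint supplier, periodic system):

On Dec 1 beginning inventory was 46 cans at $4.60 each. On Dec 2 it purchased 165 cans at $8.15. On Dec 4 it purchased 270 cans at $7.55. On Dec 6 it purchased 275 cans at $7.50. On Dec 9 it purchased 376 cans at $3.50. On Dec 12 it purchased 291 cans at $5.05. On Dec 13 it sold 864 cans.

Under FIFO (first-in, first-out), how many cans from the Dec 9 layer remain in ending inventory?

268

Dec 13, 864 sold [FIFO — oldest first]: 46 @ $4.60 + 165 @ $8.15 + 270 @ $7.55 + 275 @ $7.50 + 108 @ $3.50 = $6,035.35
Ending inventory: 268 @ $3.50 + 291 @ $5.05 = $2,407.55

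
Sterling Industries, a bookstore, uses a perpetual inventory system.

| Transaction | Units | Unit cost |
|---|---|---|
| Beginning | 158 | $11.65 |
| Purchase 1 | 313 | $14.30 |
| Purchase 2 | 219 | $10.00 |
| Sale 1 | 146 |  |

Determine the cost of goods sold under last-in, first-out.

Sale 1 (146) [LIFO — newest first]: 146 @ $10.00 = $1,460.00
Ending inventory: 158 @ $11.65 + 313 @ $14.30 + 73 @ $10.00 = $7,046.60

COGS = $1,460.00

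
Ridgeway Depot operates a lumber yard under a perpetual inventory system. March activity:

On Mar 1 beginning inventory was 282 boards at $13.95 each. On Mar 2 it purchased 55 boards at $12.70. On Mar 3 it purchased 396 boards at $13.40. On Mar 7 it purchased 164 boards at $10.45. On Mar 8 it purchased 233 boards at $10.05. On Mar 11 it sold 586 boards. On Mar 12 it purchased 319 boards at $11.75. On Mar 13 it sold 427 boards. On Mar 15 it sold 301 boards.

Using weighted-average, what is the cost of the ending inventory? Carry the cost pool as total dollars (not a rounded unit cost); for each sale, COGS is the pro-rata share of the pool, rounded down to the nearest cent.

After Mar 1: 282 on hand, pool $3,933.90 (≈ $13.9500 each)
After Mar 2: 337 on hand, pool $4,632.40 (≈ $13.7460 each)
After Mar 3: 733 on hand, pool $9,938.80 (≈ $13.5591 each)
After Mar 7: 897 on hand, pool $11,652.60 (≈ $12.9906 each)
After Mar 8: 1130 on hand, pool $13,994.25 (≈ $12.3843 each)
Mar 11, sell 586: 586/1130 × $13,994.25 → $7,257.19
After Mar 12: 863 on hand, pool $10,485.31 (≈ $12.1498 each)
Mar 13, sell 427: 427/863 × $10,485.31 → $5,187.98
Mar 15, sell 301: 301/436 × $5,297.33 → $3,657.10
Total COGS = $7,257.19 + $5,187.98 + $3,657.10 = $16,102.27
Ending inventory (cost pool remaining) = $1,640.23
Check: goods available $17,742.50 = COGS $16,102.27 + ending $1,640.23

Ending inventory = $1,640.23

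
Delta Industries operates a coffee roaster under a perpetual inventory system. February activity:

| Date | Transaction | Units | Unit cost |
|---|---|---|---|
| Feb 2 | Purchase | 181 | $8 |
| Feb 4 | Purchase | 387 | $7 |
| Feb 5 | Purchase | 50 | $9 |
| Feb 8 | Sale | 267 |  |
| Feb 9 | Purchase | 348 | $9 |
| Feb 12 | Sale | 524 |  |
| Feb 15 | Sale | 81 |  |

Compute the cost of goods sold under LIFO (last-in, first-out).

Feb 8, 267 sold [LIFO — newest first]: 50 @ $9 + 217 @ $7 = $1,969
Feb 12, 524 sold [LIFO — newest first]: 348 @ $9 + 170 @ $7 + 6 @ $8 = $4,370
Feb 15, 81 sold [LIFO — newest first]: 81 @ $8 = $648
Total COGS = $1,969 + $4,370 + $648 = $6,987
Ending inventory: 94 @ $8 = $752

COGS = $6,987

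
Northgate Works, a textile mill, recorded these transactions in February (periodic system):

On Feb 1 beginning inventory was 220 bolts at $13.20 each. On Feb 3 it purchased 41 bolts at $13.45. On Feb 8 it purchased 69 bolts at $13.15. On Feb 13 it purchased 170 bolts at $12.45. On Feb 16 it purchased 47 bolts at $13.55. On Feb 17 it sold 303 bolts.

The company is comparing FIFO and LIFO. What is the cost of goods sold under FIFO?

FIFO COGS: 220 @ $13.20 + 41 @ $13.45 + 42 @ $13.15 = $4,007.75
LIFO COGS: 47 @ $13.55 + 170 @ $12.45 + 69 @ $13.15 + 17 @ $13.45 = $3,889.35

COGS = $4,007.75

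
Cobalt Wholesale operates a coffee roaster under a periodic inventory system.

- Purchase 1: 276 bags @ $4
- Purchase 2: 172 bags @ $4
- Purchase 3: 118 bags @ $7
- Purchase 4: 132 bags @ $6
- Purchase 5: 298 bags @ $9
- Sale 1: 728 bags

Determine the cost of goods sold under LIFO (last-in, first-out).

COGS = $5,020

Sale 1 (728) [LIFO — newest first]: 298 @ $9 + 132 @ $6 + 118 @ $7 + 172 @ $4 + 8 @ $4 = $5,020
Ending inventory: 268 @ $4 = $1,072
Check: goods available $6,092 = COGS $5,020 + ending $1,072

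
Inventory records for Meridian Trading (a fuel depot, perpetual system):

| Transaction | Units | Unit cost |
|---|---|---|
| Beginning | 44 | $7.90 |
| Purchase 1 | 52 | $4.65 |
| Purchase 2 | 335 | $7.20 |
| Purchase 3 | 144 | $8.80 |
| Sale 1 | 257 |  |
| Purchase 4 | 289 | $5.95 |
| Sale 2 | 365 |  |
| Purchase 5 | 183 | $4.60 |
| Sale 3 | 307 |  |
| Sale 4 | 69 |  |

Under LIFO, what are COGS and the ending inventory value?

COGS = $6,459.10; ending inventory = $370.85

Sale 1 (257) [LIFO — newest first]: 144 @ $8.80 + 113 @ $7.20 = $2,080.80
Sale 2 (365) [LIFO — newest first]: 289 @ $5.95 + 76 @ $7.20 = $2,266.75
Sale 3 (307) [LIFO — newest first]: 183 @ $4.60 + 124 @ $7.20 = $1,734.60
Sale 4 (69) [LIFO — newest first]: 22 @ $7.20 + 47 @ $4.65 = $376.95
Total COGS = $2,080.80 + $2,266.75 + $1,734.60 + $376.95 = $6,459.10
Ending inventory: 44 @ $7.90 + 5 @ $4.65 = $370.85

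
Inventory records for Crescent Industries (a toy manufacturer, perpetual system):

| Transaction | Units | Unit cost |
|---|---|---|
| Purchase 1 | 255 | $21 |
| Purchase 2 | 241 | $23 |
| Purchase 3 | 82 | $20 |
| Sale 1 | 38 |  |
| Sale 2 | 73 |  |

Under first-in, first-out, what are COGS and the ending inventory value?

COGS = $2,331; ending inventory = $10,207

Sale 1 (38) [FIFO — oldest first]: 38 @ $21 = $798
Sale 2 (73) [FIFO — oldest first]: 73 @ $21 = $1,533
Total COGS = $798 + $1,533 = $2,331
Ending inventory: 144 @ $21 + 241 @ $23 + 82 @ $20 = $10,207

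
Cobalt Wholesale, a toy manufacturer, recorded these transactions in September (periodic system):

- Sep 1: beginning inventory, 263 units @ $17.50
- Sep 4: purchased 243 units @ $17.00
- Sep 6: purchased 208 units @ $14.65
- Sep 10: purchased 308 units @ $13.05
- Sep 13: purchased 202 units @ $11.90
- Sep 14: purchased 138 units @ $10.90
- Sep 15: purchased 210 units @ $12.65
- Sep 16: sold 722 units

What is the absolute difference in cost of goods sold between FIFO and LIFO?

$3,076.00

FIFO COGS: 263 @ $17.50 + 243 @ $17.00 + 208 @ $14.65 + 8 @ $13.05 = $11,885.10
LIFO COGS: 210 @ $12.65 + 138 @ $10.90 + 202 @ $11.90 + 172 @ $13.05 = $8,809.10
Difference = |$11,885.10 − $8,809.10| = $3,076.00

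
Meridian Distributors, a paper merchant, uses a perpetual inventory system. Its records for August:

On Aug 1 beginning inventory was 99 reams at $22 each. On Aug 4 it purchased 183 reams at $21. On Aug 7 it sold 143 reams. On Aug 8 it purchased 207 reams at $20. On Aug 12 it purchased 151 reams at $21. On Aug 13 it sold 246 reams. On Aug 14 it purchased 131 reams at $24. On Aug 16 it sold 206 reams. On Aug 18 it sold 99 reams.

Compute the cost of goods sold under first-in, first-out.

Aug 7, 143 sold [FIFO — oldest first]: 99 @ $22 + 44 @ $21 = $3,102
Aug 13, 246 sold [FIFO — oldest first]: 139 @ $21 + 107 @ $20 = $5,059
Aug 16, 206 sold [FIFO — oldest first]: 100 @ $20 + 106 @ $21 = $4,226
Aug 18, 99 sold [FIFO — oldest first]: 45 @ $21 + 54 @ $24 = $2,241
Total COGS = $3,102 + $5,059 + $4,226 + $2,241 = $14,628
Ending inventory: 77 @ $24 = $1,848

COGS = $14,628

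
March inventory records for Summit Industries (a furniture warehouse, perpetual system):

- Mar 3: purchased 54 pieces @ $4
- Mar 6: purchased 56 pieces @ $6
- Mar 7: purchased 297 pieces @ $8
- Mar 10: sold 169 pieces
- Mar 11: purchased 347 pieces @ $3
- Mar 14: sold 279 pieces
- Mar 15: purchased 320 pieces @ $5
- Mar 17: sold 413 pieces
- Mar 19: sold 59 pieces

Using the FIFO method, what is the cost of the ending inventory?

Ending inventory = $770

Mar 10, 169 sold [FIFO — oldest first]: 54 @ $4 + 56 @ $6 + 59 @ $8 = $1,024
Mar 14, 279 sold [FIFO — oldest first]: 238 @ $8 + 41 @ $3 = $2,027
Mar 17, 413 sold [FIFO — oldest first]: 306 @ $3 + 107 @ $5 = $1,453
Mar 19, 59 sold [FIFO — oldest first]: 59 @ $5 = $295
Total COGS = $1,024 + $2,027 + $1,453 + $295 = $4,799
Ending inventory: 154 @ $5 = $770
Check: goods available $5,569 = COGS $4,799 + ending $770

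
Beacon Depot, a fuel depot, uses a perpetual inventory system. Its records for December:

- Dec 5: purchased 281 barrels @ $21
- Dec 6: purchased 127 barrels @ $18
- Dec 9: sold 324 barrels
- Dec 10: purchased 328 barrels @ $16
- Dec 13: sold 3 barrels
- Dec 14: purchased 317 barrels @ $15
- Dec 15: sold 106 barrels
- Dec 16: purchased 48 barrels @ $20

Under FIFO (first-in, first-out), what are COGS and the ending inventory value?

Dec 9, 324 sold [FIFO — oldest first]: 281 @ $21 + 43 @ $18 = $6,675
Dec 13, 3 sold [FIFO — oldest first]: 3 @ $18 = $54
Dec 15, 106 sold [FIFO — oldest first]: 81 @ $18 + 25 @ $16 = $1,858
Total COGS = $6,675 + $54 + $1,858 = $8,587
Ending inventory: 303 @ $16 + 317 @ $15 + 48 @ $20 = $10,563

COGS = $8,587; ending inventory = $10,563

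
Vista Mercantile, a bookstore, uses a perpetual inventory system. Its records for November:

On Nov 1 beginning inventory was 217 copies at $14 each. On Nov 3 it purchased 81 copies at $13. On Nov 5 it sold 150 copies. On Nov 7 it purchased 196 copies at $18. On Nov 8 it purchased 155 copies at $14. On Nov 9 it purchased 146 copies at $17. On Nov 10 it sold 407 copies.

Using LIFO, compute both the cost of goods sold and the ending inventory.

Nov 5, 150 sold [LIFO — newest first]: 81 @ $13 + 69 @ $14 = $2,019
Nov 10, 407 sold [LIFO — newest first]: 146 @ $17 + 155 @ $14 + 106 @ $18 = $6,560
Total COGS = $2,019 + $6,560 = $8,579
Ending inventory: 148 @ $14 + 90 @ $18 = $3,692
Check: goods available $12,271 = COGS $8,579 + ending $3,692

COGS = $8,579; ending inventory = $3,692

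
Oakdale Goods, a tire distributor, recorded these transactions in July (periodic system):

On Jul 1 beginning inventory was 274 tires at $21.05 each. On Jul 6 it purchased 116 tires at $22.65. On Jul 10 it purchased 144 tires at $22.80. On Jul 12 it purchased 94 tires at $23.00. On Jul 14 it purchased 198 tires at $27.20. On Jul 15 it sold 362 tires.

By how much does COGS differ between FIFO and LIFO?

FIFO COGS: 274 @ $21.05 + 88 @ $22.65 = $7,760.90
LIFO COGS: 198 @ $27.20 + 94 @ $23.00 + 70 @ $22.80 = $9,143.60
Difference = |$7,760.90 − $9,143.60| = $1,382.70

$1,382.70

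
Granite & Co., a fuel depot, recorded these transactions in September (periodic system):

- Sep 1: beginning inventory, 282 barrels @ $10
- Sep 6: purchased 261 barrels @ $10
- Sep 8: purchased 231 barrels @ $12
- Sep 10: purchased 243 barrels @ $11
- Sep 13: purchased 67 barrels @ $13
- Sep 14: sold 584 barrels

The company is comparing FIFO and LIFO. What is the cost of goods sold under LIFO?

COGS = $6,746

FIFO COGS: 282 @ $10 + 261 @ $10 + 41 @ $12 = $5,922
LIFO COGS: 67 @ $13 + 243 @ $11 + 231 @ $12 + 43 @ $10 = $6,746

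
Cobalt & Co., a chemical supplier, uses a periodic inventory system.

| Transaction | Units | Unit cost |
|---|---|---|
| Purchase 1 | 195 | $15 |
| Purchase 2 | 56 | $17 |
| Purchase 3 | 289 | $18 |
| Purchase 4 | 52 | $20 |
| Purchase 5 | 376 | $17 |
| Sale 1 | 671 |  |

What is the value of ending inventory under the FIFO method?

Ending inventory = $5,049

Sale 1 (671) [FIFO — oldest first]: 195 @ $15 + 56 @ $17 + 289 @ $18 + 52 @ $20 + 79 @ $17 = $11,462
Ending inventory: 297 @ $17 = $5,049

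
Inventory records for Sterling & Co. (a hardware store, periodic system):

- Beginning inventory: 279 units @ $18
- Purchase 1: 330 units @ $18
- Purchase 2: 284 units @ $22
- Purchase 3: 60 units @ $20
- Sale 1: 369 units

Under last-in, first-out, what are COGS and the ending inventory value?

COGS = $7,898; ending inventory = $10,512

Sale 1 (369) [LIFO — newest first]: 60 @ $20 + 284 @ $22 + 25 @ $18 = $7,898
Ending inventory: 279 @ $18 + 305 @ $18 = $10,512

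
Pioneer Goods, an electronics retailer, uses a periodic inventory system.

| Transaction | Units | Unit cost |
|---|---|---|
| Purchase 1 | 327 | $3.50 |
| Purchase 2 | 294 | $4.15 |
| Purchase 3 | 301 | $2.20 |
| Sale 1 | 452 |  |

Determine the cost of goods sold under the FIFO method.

Sale 1 (452) [FIFO — oldest first]: 327 @ $3.50 + 125 @ $4.15 = $1,663.25
Ending inventory: 169 @ $4.15 + 301 @ $2.20 = $1,363.55

COGS = $1,663.25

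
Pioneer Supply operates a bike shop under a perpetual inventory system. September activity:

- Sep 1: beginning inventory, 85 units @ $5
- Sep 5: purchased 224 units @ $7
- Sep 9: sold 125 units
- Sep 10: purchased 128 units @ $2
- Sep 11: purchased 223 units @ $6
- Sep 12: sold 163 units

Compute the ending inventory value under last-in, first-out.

Ending inventory = $1,734

Sep 9, 125 sold [LIFO — newest first]: 125 @ $7 = $875
Sep 12, 163 sold [LIFO — newest first]: 163 @ $6 = $978
Total COGS = $875 + $978 = $1,853
Ending inventory: 85 @ $5 + 99 @ $7 + 128 @ $2 + 60 @ $6 = $1,734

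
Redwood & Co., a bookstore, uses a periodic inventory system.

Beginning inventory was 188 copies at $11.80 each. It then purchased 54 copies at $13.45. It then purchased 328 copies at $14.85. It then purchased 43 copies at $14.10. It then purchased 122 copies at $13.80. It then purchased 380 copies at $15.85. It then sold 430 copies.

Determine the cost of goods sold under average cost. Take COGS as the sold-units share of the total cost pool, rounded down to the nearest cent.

COGS = $6,219.92

Sale 1, sell 430: 430/1115 × $16,128.40 → $6,219.92
Ending inventory (cost pool remaining) = $9,908.48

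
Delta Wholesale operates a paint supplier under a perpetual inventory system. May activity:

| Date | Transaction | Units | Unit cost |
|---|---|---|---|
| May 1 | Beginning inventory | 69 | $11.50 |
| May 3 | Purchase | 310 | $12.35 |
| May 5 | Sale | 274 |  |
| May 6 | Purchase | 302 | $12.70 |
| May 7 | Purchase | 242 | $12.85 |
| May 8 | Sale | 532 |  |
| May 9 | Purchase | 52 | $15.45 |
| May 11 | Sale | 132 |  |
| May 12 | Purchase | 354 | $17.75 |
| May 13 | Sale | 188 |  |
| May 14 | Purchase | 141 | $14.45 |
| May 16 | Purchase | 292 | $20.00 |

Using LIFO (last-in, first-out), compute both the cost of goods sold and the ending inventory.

May 5, 274 sold [LIFO — newest first]: 274 @ $12.35 = $3,383.90
May 8, 532 sold [LIFO — newest first]: 242 @ $12.85 + 290 @ $12.70 = $6,792.70
May 11, 132 sold [LIFO — newest first]: 52 @ $15.45 + 12 @ $12.70 + 36 @ $12.35 + 32 @ $11.50 = $1,768.40
May 13, 188 sold [LIFO — newest first]: 188 @ $17.75 = $3,337.00
Total COGS = $3,383.90 + $6,792.70 + $1,768.40 + $3,337.00 = $15,282.00
Ending inventory: 37 @ $11.50 + 166 @ $17.75 + 141 @ $14.45 + 292 @ $20.00 = $11,249.45

COGS = $15,282.00; ending inventory = $11,249.45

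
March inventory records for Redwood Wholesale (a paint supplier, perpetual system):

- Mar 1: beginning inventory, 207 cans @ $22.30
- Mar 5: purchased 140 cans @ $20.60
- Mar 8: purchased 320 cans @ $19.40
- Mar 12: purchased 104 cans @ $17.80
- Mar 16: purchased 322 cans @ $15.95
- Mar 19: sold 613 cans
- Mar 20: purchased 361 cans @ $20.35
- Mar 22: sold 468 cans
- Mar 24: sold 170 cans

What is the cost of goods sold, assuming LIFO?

Mar 19, 613 sold [LIFO — newest first]: 322 @ $15.95 + 104 @ $17.80 + 187 @ $19.40 = $10,614.90
Mar 22, 468 sold [LIFO — newest first]: 361 @ $20.35 + 107 @ $19.40 = $9,422.15
Mar 24, 170 sold [LIFO — newest first]: 26 @ $19.40 + 140 @ $20.60 + 4 @ $22.30 = $3,477.60
Total COGS = $10,614.90 + $9,422.15 + $3,477.60 = $23,514.65
Ending inventory: 203 @ $22.30 = $4,526.90

COGS = $23,514.65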